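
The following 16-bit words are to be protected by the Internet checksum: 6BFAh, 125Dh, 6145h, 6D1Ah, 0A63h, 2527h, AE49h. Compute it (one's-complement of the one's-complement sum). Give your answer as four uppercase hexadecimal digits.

One's-complement addition (fold any carry out of bit 15 back into bit 0):
  0x6BFA + 0x125D = 0x07E57
  0x7E57 + 0x6145 = 0x0DF9C
  0xDF9C + 0x6D1A = 0x14CB6 → wrap carry → 0x4CB7
  0x4CB7 + 0x0A63 = 0x0571A
  0x571A + 0x2527 = 0x07C41
  0x7C41 + 0xAE49 = 0x12A8A → wrap carry → 0x2A8B
One's-complement sum = 0x2A8B.
Checksum = ~0x2A8B & 0xFFFF = 0xD574.

D574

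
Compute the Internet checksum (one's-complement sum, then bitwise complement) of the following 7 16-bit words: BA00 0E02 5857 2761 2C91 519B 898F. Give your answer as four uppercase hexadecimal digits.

One's-complement addition (fold any carry out of bit 15 back into bit 0):
  0xBA00 + 0x0E02 = 0x0C802
  0xC802 + 0x5857 = 0x12059 → wrap carry → 0x205A
  0x205A + 0x2761 = 0x047BB
  0x47BB + 0x2C91 = 0x0744C
  0x744C + 0x519B = 0x0C5E7
  0xC5E7 + 0x898F = 0x14F76 → wrap carry → 0x4F77
One's-complement sum = 0x4F77.
Checksum = ~0x4F77 & 0xFFFF = 0xB088.

B088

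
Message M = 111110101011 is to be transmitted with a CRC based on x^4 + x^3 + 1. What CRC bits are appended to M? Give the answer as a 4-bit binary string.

Append 4 zeros: 1111101010110000. Divide by 11001 (XOR where the leading bit is 1):
  pos 0: 11111 XOR 11001 = 00110
  pos 2: 11001 XOR 11001 = 00000
  pos 8: 10110 XOR 11001 = 01111
  pos 9: 11110 XOR 11001 = 00111
  pos 11: 11100 XOR 11001 = 00101
Remainder (last 4 bits) = 0101. This is the CRC / FCS.

0101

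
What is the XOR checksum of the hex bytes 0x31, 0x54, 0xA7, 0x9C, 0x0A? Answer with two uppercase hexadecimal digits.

XOR the bytes together:
  start with 0x31
  0x31 ⊕ 0x54 = 0x65
  0x65 ⊕ 0xA7 = 0xC2
  0xC2 ⊕ 0x9C = 0x5E
  0x5E ⊕ 0x0A = 0x54

54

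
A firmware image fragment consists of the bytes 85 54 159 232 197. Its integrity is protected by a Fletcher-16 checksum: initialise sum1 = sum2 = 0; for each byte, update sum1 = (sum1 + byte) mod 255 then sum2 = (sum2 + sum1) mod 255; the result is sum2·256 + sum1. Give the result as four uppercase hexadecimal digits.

F9D9

Running sums (mod 255):
  after byte 0 (85): sum1=85, sum2=85
  after byte 1 (54): sum1=139, sum2=224
  after byte 2 (159): sum1=43, sum2=12
  after byte 3 (232): sum1=20, sum2=32
  after byte 4 (197): sum1=217, sum2=249
Checksum = sum2·256 + sum1 = 249·256 + 217 = 63961 = 0xF9D9.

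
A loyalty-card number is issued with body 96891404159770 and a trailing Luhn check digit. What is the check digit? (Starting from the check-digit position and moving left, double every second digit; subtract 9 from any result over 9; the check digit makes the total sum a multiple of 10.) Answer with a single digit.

Partial digits right→left: 0 7 7 9 5 1 4 0 4 1 9 8 6 9
Double every second digit counting from the check-digit position (so the 1st, 3rd, 5th, ... of the partial from the right).
  doubled (with −9 where >9): 0 5 1 8 8 9 3 → sum 34
  kept as-is: 7 9 1 0 1 8 9 → sum 35
Total = 34 + 35 = 69.
Check digit = (10 − (69 mod 10)) mod 10 = 1.

1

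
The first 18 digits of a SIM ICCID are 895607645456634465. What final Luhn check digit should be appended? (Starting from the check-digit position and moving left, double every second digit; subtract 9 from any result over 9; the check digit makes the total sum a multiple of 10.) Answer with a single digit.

Partial digits right→left: 5 6 4 4 3 6 6 5 4 5 4 6 7 0 6 5 9 8
Double every second digit counting from the check-digit position (so the 1st, 3rd, 5th, ... of the partial from the right).
  doubled (with −9 where >9): 1 8 6 3 8 8 5 3 9 → sum 51
  kept as-is: 6 4 6 5 5 6 0 5 8 → sum 45
Total = 51 + 45 = 96.
Check digit = (10 − (96 mod 10)) mod 10 = 4.

4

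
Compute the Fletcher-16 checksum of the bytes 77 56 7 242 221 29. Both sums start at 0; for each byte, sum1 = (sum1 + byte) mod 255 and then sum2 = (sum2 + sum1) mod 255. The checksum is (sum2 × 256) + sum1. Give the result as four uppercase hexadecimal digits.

B67A

Running sums (mod 255):
  after byte 0 (77): sum1=77, sum2=77
  after byte 1 (56): sum1=133, sum2=210
  after byte 2 (7): sum1=140, sum2=95
  after byte 3 (242): sum1=127, sum2=222
  after byte 4 (221): sum1=93, sum2=60
  after byte 5 (29): sum1=122, sum2=182
Checksum = sum2·256 + sum1 = 182·256 + 122 = 46714 = 0xB67A.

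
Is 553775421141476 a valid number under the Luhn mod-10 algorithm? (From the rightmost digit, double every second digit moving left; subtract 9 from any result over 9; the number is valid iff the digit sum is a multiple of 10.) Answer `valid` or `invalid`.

invalid

From the right, keep odd positions and double even positions (subtract 9 from any doubled value over 9):
  doubled (positions 2,4,...): 5 2 2 4 1 5 1 → sum 20
  kept (positions 1,3,...): 6 4 4 1 4 7 3 5 → sum 34
Total = 54.
54 mod 10 = 4, so the number is invalid.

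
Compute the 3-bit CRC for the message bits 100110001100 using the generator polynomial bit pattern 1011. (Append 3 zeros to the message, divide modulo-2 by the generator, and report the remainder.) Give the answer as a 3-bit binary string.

110

Append 3 zeros: 100110001100000. Divide by 1011 (XOR where the leading bit is 1):
  pos 0: 1001 XOR 1011 = 0010
  pos 2: 1010 XOR 1011 = 0001
  pos 5: 1001 XOR 1011 = 0010
  pos 7: 1010 XOR 1011 = 0001
  pos 10: 1000 XOR 1011 = 0011
Remainder (last 3 bits) = 110. This is the CRC / FCS.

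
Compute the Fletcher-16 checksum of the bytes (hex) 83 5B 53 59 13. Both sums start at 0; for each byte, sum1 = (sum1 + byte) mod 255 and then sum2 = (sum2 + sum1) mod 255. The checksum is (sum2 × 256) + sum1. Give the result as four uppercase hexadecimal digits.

BE9E

Running sums (mod 255):
  after byte 0 (83): sum1=131, sum2=131
  after byte 1 (5B): sum1=222, sum2=98
  after byte 2 (53): sum1=50, sum2=148
  after byte 3 (59): sum1=139, sum2=32
  after byte 4 (13): sum1=158, sum2=190
Checksum = sum2·256 + sum1 = 190·256 + 158 = 48798 = 0xBE9E.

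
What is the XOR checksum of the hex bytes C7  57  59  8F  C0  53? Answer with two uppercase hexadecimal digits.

D5

XOR the bytes together:
  start with 0xC7
  0xC7 ⊕ 0x57 = 0x90
  0x90 ⊕ 0x59 = 0xC9
  0xC9 ⊕ 0x8F = 0x46
  0x46 ⊕ 0xC0 = 0x86
  0x86 ⊕ 0x53 = 0xD5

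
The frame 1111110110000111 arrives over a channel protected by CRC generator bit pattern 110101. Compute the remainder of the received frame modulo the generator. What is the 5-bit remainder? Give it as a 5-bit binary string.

11001

Modulo-2 division of 1111110110000111 by 110101:
  pos 0: 111111 XOR 110101 = 001010
  pos 2: 101001 XOR 110101 = 011100
  pos 3: 111001 XOR 110101 = 001100
  pos 5: 110000 XOR 110101 = 000101
  pos 8: 101001 XOR 110101 = 011100
  pos 9: 111001 XOR 110101 = 001100
Remainder = 11001 (nonzero — an error is detected).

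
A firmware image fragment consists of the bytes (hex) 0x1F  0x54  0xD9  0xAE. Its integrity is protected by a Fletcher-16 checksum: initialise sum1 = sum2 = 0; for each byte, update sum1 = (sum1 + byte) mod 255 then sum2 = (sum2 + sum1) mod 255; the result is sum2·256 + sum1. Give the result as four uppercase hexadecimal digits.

Running sums (mod 255):
  after byte 0 (0x1F): sum1=31, sum2=31
  after byte 1 (0x54): sum1=115, sum2=146
  after byte 2 (0xD9): sum1=77, sum2=223
  after byte 3 (0xAE): sum1=251, sum2=219
Checksum = sum2·256 + sum1 = 219·256 + 251 = 56315 = 0xDBFB.

DBFB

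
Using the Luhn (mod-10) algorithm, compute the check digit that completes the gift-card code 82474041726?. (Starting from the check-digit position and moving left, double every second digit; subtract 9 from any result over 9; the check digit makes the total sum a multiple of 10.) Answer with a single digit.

9

Partial digits right→left: 6 2 7 1 4 0 4 7 4 2 8
Double every second digit counting from the check-digit position (so the 1st, 3rd, 5th, ... of the partial from the right).
  doubled (with −9 where >9): 3 5 8 8 8 7 → sum 39
  kept as-is: 2 1 0 7 2 → sum 12
Total = 39 + 12 = 51.
Check digit = (10 − (51 mod 10)) mod 10 = 9.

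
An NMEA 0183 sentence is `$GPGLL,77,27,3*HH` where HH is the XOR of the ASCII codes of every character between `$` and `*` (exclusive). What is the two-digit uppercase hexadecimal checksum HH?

XOR the ASCII codes of the payload characters:
  'G' = 0x47 → acc = 0x47
  'P' = 0x50 → acc = 0x17
  'G' = 0x47 → acc = 0x50
  'L' = 0x4C → acc = 0x1C
  'L' = 0x4C → acc = 0x50
  ',' = 0x2C → acc = 0x7C
  '7' = 0x37 → acc = 0x4B
  '7' = 0x37 → acc = 0x7C
  ',' = 0x2C → acc = 0x50
  '2' = 0x32 → acc = 0x62
  '7' = 0x37 → acc = 0x55
  ',' = 0x2C → acc = 0x79
  '3' = 0x33 → acc = 0x4A
Checksum = 0x4A.

4A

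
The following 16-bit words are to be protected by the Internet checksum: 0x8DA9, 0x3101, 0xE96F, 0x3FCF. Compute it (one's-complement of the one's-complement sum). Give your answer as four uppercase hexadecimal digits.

One's-complement addition (fold any carry out of bit 15 back into bit 0):
  0x8DA9 + 0x3101 = 0x0BEAA
  0xBEAA + 0xE96F = 0x1A819 → wrap carry → 0xA81A
  0xA81A + 0x3FCF = 0x0E7E9
One's-complement sum = 0xE7E9.
Checksum = ~0xE7E9 & 0xFFFF = 0x1816.

1816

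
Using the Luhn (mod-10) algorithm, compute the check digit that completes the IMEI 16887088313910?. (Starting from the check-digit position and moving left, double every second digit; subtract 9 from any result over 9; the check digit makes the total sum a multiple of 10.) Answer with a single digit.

1

Partial digits right→left: 0 1 9 3 1 3 8 8 0 7 8 8 6 1
Double every second digit counting from the check-digit position (so the 1st, 3rd, 5th, ... of the partial from the right).
  doubled (with −9 where >9): 0 9 2 7 0 7 3 → sum 28
  kept as-is: 1 3 3 8 7 8 1 → sum 31
Total = 28 + 31 = 59.
Check digit = (10 − (59 mod 10)) mod 10 = 1.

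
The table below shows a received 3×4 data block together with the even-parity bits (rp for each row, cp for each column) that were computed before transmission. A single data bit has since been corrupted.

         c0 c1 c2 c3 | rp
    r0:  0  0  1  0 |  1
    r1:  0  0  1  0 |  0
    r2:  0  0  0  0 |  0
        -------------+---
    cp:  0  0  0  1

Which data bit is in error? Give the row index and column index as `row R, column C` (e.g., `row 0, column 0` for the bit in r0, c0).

row 1, column 3

Recompute each row's even parity and compare to rp:
  r0: data parity 1, sent rp 1 → ok
  r1: data parity 1, sent rp 0 → mismatch
  r2: data parity 0, sent rp 0 → ok
Recompute each column's even parity and compare to cp:
  c0: data parity 0, sent cp 0 → ok
  c1: data parity 0, sent cp 0 → ok
  c2: data parity 0, sent cp 0 → ok
  c3: data parity 0, sent cp 1 → mismatch
Exactly one row (r1) and one column (c3) fail → the flipped bit is at their intersection.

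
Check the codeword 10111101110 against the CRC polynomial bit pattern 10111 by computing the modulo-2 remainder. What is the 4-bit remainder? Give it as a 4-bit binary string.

Modulo-2 division of 10111101110 by 10111:
  pos 0: 10111 XOR 10111 = 00000
  pos 5: 10111 XOR 10111 = 00000
Remainder = 0000 (zero — the frame passes the CRC check).

0000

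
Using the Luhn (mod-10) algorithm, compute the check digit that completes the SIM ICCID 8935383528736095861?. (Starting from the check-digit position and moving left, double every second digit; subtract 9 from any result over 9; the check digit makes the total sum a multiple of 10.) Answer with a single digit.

Partial digits right→left: 1 6 8 5 9 0 6 3 7 8 2 5 3 8 3 5 3 9 8
Double every second digit counting from the check-digit position (so the 1st, 3rd, 5th, ... of the partial from the right).
  doubled (with −9 where >9): 2 7 9 3 5 4 6 6 6 7 → sum 55
  kept as-is: 6 5 0 3 8 5 8 5 9 → sum 49
Total = 55 + 49 = 104.
Check digit = (10 − (104 mod 10)) mod 10 = 6.

6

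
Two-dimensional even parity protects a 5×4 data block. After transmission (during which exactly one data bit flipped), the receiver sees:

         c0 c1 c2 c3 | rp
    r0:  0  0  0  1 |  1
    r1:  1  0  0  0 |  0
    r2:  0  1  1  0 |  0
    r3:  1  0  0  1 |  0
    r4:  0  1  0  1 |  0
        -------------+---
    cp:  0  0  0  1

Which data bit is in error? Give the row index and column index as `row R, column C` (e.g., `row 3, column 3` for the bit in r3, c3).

Recompute each row's even parity and compare to rp:
  r0: data parity 1, sent rp 1 → ok
  r1: data parity 1, sent rp 0 → mismatch
  r2: data parity 0, sent rp 0 → ok
  r3: data parity 0, sent rp 0 → ok
  r4: data parity 0, sent rp 0 → ok
Recompute each column's even parity and compare to cp:
  c0: data parity 0, sent cp 0 → ok
  c1: data parity 0, sent cp 0 → ok
  c2: data parity 1, sent cp 0 → mismatch
  c3: data parity 1, sent cp 1 → ok
Exactly one row (r1) and one column (c2) fail → the flipped bit is at their intersection.

row 1, column 2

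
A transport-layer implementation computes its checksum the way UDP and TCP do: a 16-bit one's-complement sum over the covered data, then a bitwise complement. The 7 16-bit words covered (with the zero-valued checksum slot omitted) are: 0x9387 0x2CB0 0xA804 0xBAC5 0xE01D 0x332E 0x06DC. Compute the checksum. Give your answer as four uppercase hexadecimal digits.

One's-complement addition (fold any carry out of bit 15 back into bit 0):
  0x9387 + 0x2CB0 = 0x0C037
  0xC037 + 0xA804 = 0x1683B → wrap carry → 0x683C
  0x683C + 0xBAC5 = 0x12301 → wrap carry → 0x2302
  0x2302 + 0xE01D = 0x1031F → wrap carry → 0x0320
  0x0320 + 0x332E = 0x0364E
  0x364E + 0x06DC = 0x03D2A
One's-complement sum = 0x3D2A.
Checksum = ~0x3D2A & 0xFFFF = 0xC2D5.

C2D5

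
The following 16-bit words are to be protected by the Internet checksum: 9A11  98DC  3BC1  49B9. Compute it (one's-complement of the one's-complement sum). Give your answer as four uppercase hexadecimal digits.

4797

One's-complement addition (fold any carry out of bit 15 back into bit 0):
  0x9A11 + 0x98DC = 0x132ED → wrap carry → 0x32EE
  0x32EE + 0x3BC1 = 0x06EAF
  0x6EAF + 0x49B9 = 0x0B868
One's-complement sum = 0xB868.
Checksum = ~0xB868 & 0xFFFF = 0x4797.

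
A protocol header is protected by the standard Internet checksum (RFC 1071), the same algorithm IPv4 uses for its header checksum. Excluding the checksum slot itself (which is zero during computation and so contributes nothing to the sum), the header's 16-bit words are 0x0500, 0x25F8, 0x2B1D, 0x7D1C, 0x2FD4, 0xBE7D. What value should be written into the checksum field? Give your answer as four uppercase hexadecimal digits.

One's-complement addition (fold any carry out of bit 15 back into bit 0):
  0x0500 + 0x25F8 = 0x02AF8
  0x2AF8 + 0x2B1D = 0x05615
  0x5615 + 0x7D1C = 0x0D331
  0xD331 + 0x2FD4 = 0x10305 → wrap carry → 0x0306
  0x0306 + 0xBE7D = 0x0C183
One's-complement sum = 0xC183.
Checksum = ~0xC183 & 0xFFFF = 0x3E7C.

3E7C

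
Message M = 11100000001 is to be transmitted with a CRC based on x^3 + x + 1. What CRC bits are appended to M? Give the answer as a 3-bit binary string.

111

Append 3 zeros: 11100000001000. Divide by 1011 (XOR where the leading bit is 1):
  pos 0: 1110 XOR 1011 = 0101
  pos 1: 1010 XOR 1011 = 0001
  pos 4: 1000 XOR 1011 = 0011
  pos 6: 1100 XOR 1011 = 0111
  pos 7: 1111 XOR 1011 = 0100
  pos 8: 1000 XOR 1011 = 0011
  pos 10: 1100 XOR 1011 = 0111
Remainder (last 3 bits) = 111. This is the CRC / FCS.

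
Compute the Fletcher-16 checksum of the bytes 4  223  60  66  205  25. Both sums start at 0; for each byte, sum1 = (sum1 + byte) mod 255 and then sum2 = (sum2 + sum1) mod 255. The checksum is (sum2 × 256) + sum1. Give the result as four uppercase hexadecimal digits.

E349

Running sums (mod 255):
  after byte 0 (4): sum1=4, sum2=4
  after byte 1 (223): sum1=227, sum2=231
  after byte 2 (60): sum1=32, sum2=8
  after byte 3 (66): sum1=98, sum2=106
  after byte 4 (205): sum1=48, sum2=154
  after byte 5 (25): sum1=73, sum2=227
Checksum = sum2·256 + sum1 = 227·256 + 73 = 58185 = 0xE349.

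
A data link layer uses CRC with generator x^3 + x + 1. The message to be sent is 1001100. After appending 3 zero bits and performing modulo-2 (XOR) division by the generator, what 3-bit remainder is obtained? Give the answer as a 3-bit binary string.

110

Append 3 zeros: 1001100000. Divide by 1011 (XOR where the leading bit is 1):
  pos 0: 1001 XOR 1011 = 0010
  pos 2: 1010 XOR 1011 = 0001
  pos 5: 1000 XOR 1011 = 0011
Remainder (last 3 bits) = 110. This is the CRC / FCS.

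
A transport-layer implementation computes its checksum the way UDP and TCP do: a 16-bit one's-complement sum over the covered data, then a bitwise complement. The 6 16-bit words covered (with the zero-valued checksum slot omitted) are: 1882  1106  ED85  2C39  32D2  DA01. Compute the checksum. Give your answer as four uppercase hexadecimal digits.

One's-complement addition (fold any carry out of bit 15 back into bit 0):
  0x1882 + 0x1106 = 0x02988
  0x2988 + 0xED85 = 0x1170D → wrap carry → 0x170E
  0x170E + 0x2C39 = 0x04347
  0x4347 + 0x32D2 = 0x07619
  0x7619 + 0xDA01 = 0x1501A → wrap carry → 0x501B
One's-complement sum = 0x501B.
Checksum = ~0x501B & 0xFFFF = 0xAFE4.

AFE4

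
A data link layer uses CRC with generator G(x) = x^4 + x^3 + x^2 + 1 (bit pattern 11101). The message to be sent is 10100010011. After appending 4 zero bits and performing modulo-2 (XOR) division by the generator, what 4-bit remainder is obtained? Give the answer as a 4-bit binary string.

1110

Append 4 zeros: 101000100110000. Divide by 11101 (XOR where the leading bit is 1):
  pos 0: 10100 XOR 11101 = 01001
  pos 1: 10010 XOR 11101 = 01111
  pos 2: 11111 XOR 11101 = 00010
  pos 5: 10001 XOR 11101 = 01100
  pos 6: 11001 XOR 11101 = 00100
  pos 8: 10000 XOR 11101 = 01101
  pos 9: 11010 XOR 11101 = 00111
Remainder (last 4 bits) = 1110. This is the CRC / FCS.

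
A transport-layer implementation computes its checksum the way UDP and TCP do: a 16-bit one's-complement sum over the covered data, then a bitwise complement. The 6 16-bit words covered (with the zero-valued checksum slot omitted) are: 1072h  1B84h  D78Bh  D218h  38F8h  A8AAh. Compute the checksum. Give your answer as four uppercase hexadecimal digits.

One's-complement addition (fold any carry out of bit 15 back into bit 0):
  0x1072 + 0x1B84 = 0x02BF6
  0x2BF6 + 0xD78B = 0x10381 → wrap carry → 0x0382
  0x0382 + 0xD218 = 0x0D59A
  0xD59A + 0x38F8 = 0x10E92 → wrap carry → 0x0E93
  0x0E93 + 0xA8AA = 0x0B73D
One's-complement sum = 0xB73D.
Checksum = ~0xB73D & 0xFFFF = 0x48C2.

48C2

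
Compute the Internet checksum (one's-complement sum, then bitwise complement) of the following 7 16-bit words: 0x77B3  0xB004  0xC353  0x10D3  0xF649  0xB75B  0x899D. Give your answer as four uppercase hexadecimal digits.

CCDD

One's-complement addition (fold any carry out of bit 15 back into bit 0):
  0x77B3 + 0xB004 = 0x127B7 → wrap carry → 0x27B8
  0x27B8 + 0xC353 = 0x0EB0B
  0xEB0B + 0x10D3 = 0x0FBDE
  0xFBDE + 0xF649 = 0x1F227 → wrap carry → 0xF228
  0xF228 + 0xB75B = 0x1A983 → wrap carry → 0xA984
  0xA984 + 0x899D = 0x13321 → wrap carry → 0x3322
One's-complement sum = 0x3322.
Checksum = ~0x3322 & 0xFFFF = 0xCCDD.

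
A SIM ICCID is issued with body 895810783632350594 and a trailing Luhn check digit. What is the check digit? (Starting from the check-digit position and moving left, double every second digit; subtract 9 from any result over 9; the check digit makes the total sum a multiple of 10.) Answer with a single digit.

1

Partial digits right→left: 4 9 5 0 5 3 2 3 6 3 8 7 0 1 8 5 9 8
Double every second digit counting from the check-digit position (so the 1st, 3rd, 5th, ... of the partial from the right).
  doubled (with −9 where >9): 8 1 1 4 3 7 0 7 9 → sum 40
  kept as-is: 9 0 3 3 3 7 1 5 8 → sum 39
Total = 40 + 39 = 79.
Check digit = (10 − (79 mod 10)) mod 10 = 1.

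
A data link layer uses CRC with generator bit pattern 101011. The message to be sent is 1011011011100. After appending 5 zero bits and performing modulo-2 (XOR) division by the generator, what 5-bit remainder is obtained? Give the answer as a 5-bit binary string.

10010

Append 5 zeros: 101101101110000000. Divide by 101011 (XOR where the leading bit is 1):
  pos 0: 101101 XOR 101011 = 000110
  pos 3: 110101 XOR 101011 = 011110
  pos 4: 111101 XOR 101011 = 010110
  pos 5: 101101 XOR 101011 = 000110
  pos 8: 110000 XOR 101011 = 011011
  pos 9: 110110 XOR 101011 = 011101
  pos 10: 111010 XOR 101011 = 010001
  pos 11: 100010 XOR 101011 = 001001
Remainder (last 5 bits) = 10010. This is the CRC / FCS.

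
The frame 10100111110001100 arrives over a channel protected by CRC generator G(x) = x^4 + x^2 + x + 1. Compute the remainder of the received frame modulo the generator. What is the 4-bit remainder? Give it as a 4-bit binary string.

Modulo-2 division of 10100111110001100 by 10111:
  pos 0: 10100 XOR 10111 = 00011
  pos 3: 11111 XOR 10111 = 01000
  pos 4: 10001 XOR 10111 = 00110
  pos 6: 11010 XOR 10111 = 01101
  pos 7: 11010 XOR 10111 = 01101
  pos 8: 11010 XOR 10111 = 01101
  pos 9: 11011 XOR 10111 = 01100
  pos 10: 11001 XOR 10111 = 01110
  pos 11: 11100 XOR 10111 = 01011
  pos 12: 10110 XOR 10111 = 00001
Remainder = 0001 (nonzero — an error is detected).

0001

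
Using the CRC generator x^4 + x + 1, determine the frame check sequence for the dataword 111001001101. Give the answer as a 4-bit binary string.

Append 4 zeros: 1110010011010000. Divide by 10011 (XOR where the leading bit is 1):
  pos 0: 11100 XOR 10011 = 01111
  pos 1: 11111 XOR 10011 = 01100
  pos 2: 11000 XOR 10011 = 01011
  pos 3: 10110 XOR 10011 = 00101
  pos 5: 10111 XOR 10011 = 00100
  pos 7: 10001 XOR 10011 = 00010
  pos 10: 10000 XOR 10011 = 00011
Remainder (last 4 bits) = 0110. This is the CRC / FCS.

0110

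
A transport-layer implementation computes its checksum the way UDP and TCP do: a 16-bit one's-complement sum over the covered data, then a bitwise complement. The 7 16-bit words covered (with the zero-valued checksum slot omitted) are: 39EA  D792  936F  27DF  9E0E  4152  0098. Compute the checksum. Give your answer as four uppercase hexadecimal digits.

One's-complement addition (fold any carry out of bit 15 back into bit 0):
  0x39EA + 0xD792 = 0x1117C → wrap carry → 0x117D
  0x117D + 0x936F = 0x0A4EC
  0xA4EC + 0x27DF = 0x0CCCB
  0xCCCB + 0x9E0E = 0x16AD9 → wrap carry → 0x6ADA
  0x6ADA + 0x4152 = 0x0AC2C
  0xAC2C + 0x0098 = 0x0ACC4
One's-complement sum = 0xACC4.
Checksum = ~0xACC4 & 0xFFFF = 0x533B.

533B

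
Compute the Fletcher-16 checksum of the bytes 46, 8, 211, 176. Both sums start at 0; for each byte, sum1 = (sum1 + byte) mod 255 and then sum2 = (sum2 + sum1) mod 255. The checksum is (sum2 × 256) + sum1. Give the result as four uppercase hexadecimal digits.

29BA

Running sums (mod 255):
  after byte 0 (46): sum1=46, sum2=46
  after byte 1 (8): sum1=54, sum2=100
  after byte 2 (211): sum1=10, sum2=110
  after byte 3 (176): sum1=186, sum2=41
Checksum = sum2·256 + sum1 = 41·256 + 186 = 10682 = 0x29BA.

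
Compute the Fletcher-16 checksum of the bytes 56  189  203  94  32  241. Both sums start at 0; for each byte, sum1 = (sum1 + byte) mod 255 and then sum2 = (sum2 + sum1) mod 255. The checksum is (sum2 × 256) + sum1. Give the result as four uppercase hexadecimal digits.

8232

Running sums (mod 255):
  after byte 0 (56): sum1=56, sum2=56
  after byte 1 (189): sum1=245, sum2=46
  after byte 2 (203): sum1=193, sum2=239
  after byte 3 (94): sum1=32, sum2=16
  after byte 4 (32): sum1=64, sum2=80
  after byte 5 (241): sum1=50, sum2=130
Checksum = sum2·256 + sum1 = 130·256 + 50 = 33330 = 0x8232.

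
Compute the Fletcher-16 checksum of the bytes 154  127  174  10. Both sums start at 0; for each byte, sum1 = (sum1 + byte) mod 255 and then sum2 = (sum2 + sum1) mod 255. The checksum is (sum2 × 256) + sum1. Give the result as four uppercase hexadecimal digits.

Running sums (mod 255):
  after byte 0 (154): sum1=154, sum2=154
  after byte 1 (127): sum1=26, sum2=180
  after byte 2 (174): sum1=200, sum2=125
  after byte 3 (10): sum1=210, sum2=80
Checksum = sum2·256 + sum1 = 80·256 + 210 = 20690 = 0x50D2.

50D2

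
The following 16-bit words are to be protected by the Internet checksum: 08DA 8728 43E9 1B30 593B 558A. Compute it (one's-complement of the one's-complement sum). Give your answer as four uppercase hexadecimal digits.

One's-complement addition (fold any carry out of bit 15 back into bit 0):
  0x08DA + 0x8728 = 0x09002
  0x9002 + 0x43E9 = 0x0D3EB
  0xD3EB + 0x1B30 = 0x0EF1B
  0xEF1B + 0x593B = 0x14856 → wrap carry → 0x4857
  0x4857 + 0x558A = 0x09DE1
One's-complement sum = 0x9DE1.
Checksum = ~0x9DE1 & 0xFFFF = 0x621E.

621E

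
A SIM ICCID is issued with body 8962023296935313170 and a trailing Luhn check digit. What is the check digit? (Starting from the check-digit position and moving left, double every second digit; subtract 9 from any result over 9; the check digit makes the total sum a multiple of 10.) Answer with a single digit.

4

Partial digits right→left: 0 7 1 3 1 3 5 3 9 6 9 2 3 2 0 2 6 9 8
Double every second digit counting from the check-digit position (so the 1st, 3rd, 5th, ... of the partial from the right).
  doubled (with −9 where >9): 0 2 2 1 9 9 6 0 3 7 → sum 39
  kept as-is: 7 3 3 3 6 2 2 2 9 → sum 37
Total = 39 + 37 = 76.
Check digit = (10 − (76 mod 10)) mod 10 = 4.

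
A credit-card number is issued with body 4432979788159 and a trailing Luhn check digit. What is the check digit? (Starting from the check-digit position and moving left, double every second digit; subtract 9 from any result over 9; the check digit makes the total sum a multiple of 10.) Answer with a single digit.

Partial digits right→left: 9 5 1 8 8 7 9 7 9 2 3 4 4
Double every second digit counting from the check-digit position (so the 1st, 3rd, 5th, ... of the partial from the right).
  doubled (with −9 where >9): 9 2 7 9 9 6 8 → sum 50
  kept as-is: 5 8 7 7 2 4 → sum 33
Total = 50 + 33 = 83.
Check digit = (10 − (83 mod 10)) mod 10 = 7.

7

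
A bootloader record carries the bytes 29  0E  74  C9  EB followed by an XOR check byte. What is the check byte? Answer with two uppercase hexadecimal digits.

XOR the bytes together:
  start with 0x29
  0x29 ⊕ 0x0E = 0x27
  0x27 ⊕ 0x74 = 0x53
  0x53 ⊕ 0xC9 = 0x9A
  0x9A ⊕ 0xEB = 0x71

71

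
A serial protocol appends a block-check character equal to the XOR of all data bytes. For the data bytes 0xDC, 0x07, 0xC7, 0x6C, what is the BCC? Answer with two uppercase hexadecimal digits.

XOR the bytes together:
  start with 0xDC
  0xDC ⊕ 0x07 = 0xDB
  0xDB ⊕ 0xC7 = 0x1C
  0x1C ⊕ 0x6C = 0x70

70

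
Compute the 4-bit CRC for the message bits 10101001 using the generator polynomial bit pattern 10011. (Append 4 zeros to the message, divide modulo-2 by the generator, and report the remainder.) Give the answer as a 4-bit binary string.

Append 4 zeros: 101010010000. Divide by 10011 (XOR where the leading bit is 1):
  pos 0: 10101 XOR 10011 = 00110
  pos 2: 11000 XOR 10011 = 01011
  pos 3: 10111 XOR 10011 = 00100
  pos 5: 10000 XOR 10011 = 00011
Remainder (last 4 bits) = 1100. This is the CRC / FCS.

1100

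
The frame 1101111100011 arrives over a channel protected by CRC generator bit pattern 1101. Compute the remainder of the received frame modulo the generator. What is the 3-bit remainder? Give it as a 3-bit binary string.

Modulo-2 division of 1101111100011 by 1101:
  pos 0: 1101 XOR 1101 = 0000
  pos 4: 1111 XOR 1101 = 0010
  pos 6: 1000 XOR 1101 = 0101
  pos 7: 1010 XOR 1101 = 0111
  pos 8: 1111 XOR 1101 = 0010
Remainder = 101 (nonzero — an error is detected).

101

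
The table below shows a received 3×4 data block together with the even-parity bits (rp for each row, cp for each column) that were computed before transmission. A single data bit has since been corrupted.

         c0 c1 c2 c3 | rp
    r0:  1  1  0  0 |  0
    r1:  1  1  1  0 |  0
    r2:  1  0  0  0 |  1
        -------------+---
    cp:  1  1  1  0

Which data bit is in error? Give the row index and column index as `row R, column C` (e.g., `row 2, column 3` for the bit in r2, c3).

Recompute each row's even parity and compare to rp:
  r0: data parity 0, sent rp 0 → ok
  r1: data parity 1, sent rp 0 → mismatch
  r2: data parity 1, sent rp 1 → ok
Recompute each column's even parity and compare to cp:
  c0: data parity 1, sent cp 1 → ok
  c1: data parity 0, sent cp 1 → mismatch
  c2: data parity 1, sent cp 1 → ok
  c3: data parity 0, sent cp 0 → ok
Exactly one row (r1) and one column (c1) fail → the flipped bit is at their intersection.

row 1, column 1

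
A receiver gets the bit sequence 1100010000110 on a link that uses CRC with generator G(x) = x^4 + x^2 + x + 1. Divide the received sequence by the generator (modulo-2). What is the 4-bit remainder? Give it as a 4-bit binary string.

1110

Modulo-2 division of 1100010000110 by 10111:
  pos 0: 11000 XOR 10111 = 01111
  pos 1: 11111 XOR 10111 = 01000
  pos 2: 10000 XOR 10111 = 00111
  pos 4: 11100 XOR 10111 = 01011
  pos 5: 10110 XOR 10111 = 00001
Remainder = 1110 (nonzero — an error is detected).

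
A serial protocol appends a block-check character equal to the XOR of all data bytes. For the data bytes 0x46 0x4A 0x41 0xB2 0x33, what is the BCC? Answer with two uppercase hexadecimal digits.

CC

XOR the bytes together:
  start with 0x46
  0x46 ⊕ 0x4A = 0x0C
  0x0C ⊕ 0x41 = 0x4D
  0x4D ⊕ 0xB2 = 0xFF
  0xFF ⊕ 0x33 = 0xCC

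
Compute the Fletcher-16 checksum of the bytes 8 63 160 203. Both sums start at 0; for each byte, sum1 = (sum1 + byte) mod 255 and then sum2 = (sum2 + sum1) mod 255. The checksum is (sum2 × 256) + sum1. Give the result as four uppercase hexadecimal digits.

Running sums (mod 255):
  after byte 0 (8): sum1=8, sum2=8
  after byte 1 (63): sum1=71, sum2=79
  after byte 2 (160): sum1=231, sum2=55
  after byte 3 (203): sum1=179, sum2=234
Checksum = sum2·256 + sum1 = 234·256 + 179 = 60083 = 0xEAB3.

EAB3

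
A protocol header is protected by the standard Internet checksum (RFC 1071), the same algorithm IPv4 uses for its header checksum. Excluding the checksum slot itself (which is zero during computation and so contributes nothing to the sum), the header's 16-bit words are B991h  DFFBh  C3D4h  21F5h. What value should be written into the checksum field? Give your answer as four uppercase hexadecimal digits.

One's-complement addition (fold any carry out of bit 15 back into bit 0):
  0xB991 + 0xDFFB = 0x1998C → wrap carry → 0x998D
  0x998D + 0xC3D4 = 0x15D61 → wrap carry → 0x5D62
  0x5D62 + 0x21F5 = 0x07F57
One's-complement sum = 0x7F57.
Checksum = ~0x7F57 & 0xFFFF = 0x80A8.

80A8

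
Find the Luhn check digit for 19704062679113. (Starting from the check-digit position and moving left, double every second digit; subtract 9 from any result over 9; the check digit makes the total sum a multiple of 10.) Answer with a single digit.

Partial digits right→left: 3 1 1 9 7 6 2 6 0 4 0 7 9 1
Double every second digit counting from the check-digit position (so the 1st, 3rd, 5th, ... of the partial from the right).
  doubled (with −9 where >9): 6 2 5 4 0 0 9 → sum 26
  kept as-is: 1 9 6 6 4 7 1 → sum 34
Total = 26 + 34 = 60.
Check digit = (10 − (60 mod 10)) mod 10 = 0.

0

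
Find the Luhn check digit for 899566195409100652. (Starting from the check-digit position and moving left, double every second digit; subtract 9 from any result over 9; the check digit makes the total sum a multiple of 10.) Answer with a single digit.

Partial digits right→left: 2 5 6 0 0 1 9 0 4 5 9 1 6 6 5 9 9 8
Double every second digit counting from the check-digit position (so the 1st, 3rd, 5th, ... of the partial from the right).
  doubled (with −9 where >9): 4 3 0 9 8 9 3 1 9 → sum 46
  kept as-is: 5 0 1 0 5 1 6 9 8 → sum 35
Total = 46 + 35 = 81.
Check digit = (10 − (81 mod 10)) mod 10 = 9.

9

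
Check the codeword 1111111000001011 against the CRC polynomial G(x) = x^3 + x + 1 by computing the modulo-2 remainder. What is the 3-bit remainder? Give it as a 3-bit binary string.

Modulo-2 division of 1111111000001011 by 1011:
  pos 0: 1111 XOR 1011 = 0100
  pos 1: 1001 XOR 1011 = 0010
  pos 3: 1011 XOR 1011 = 0000
  pos 12: 1011 XOR 1011 = 0000
Remainder = 000 (zero — the frame passes the CRC check).

000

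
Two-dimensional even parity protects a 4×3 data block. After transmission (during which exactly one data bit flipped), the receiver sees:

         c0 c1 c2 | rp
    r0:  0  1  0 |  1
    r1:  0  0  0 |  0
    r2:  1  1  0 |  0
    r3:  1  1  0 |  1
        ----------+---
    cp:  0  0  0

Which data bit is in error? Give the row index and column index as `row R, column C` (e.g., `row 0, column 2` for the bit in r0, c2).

row 3, column 1

Recompute each row's even parity and compare to rp:
  r0: data parity 1, sent rp 1 → ok
  r1: data parity 0, sent rp 0 → ok
  r2: data parity 0, sent rp 0 → ok
  r3: data parity 0, sent rp 1 → mismatch
Recompute each column's even parity and compare to cp:
  c0: data parity 0, sent cp 0 → ok
  c1: data parity 1, sent cp 0 → mismatch
  c2: data parity 0, sent cp 0 → ok
Exactly one row (r3) and one column (c1) fail → the flipped bit is at their intersection.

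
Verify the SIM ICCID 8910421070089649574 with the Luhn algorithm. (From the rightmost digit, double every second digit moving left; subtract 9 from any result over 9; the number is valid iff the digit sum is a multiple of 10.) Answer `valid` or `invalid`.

From the right, keep odd positions and double even positions (subtract 9 from any doubled value over 9):
  doubled (positions 2,4,...): 5 9 3 7 0 0 4 0 9 → sum 37
  kept (positions 1,3,...): 4 5 4 9 0 7 1 4 1 8 → sum 43
Total = 80.
80 mod 10 = 0, so the number is valid.

valid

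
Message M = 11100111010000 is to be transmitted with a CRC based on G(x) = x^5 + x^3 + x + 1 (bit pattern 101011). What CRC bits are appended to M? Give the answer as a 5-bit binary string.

11010

Append 5 zeros: 1110011101000000000. Divide by 101011 (XOR where the leading bit is 1):
  pos 0: 111001 XOR 101011 = 010010
  pos 1: 100101 XOR 101011 = 001110
  pos 3: 111010 XOR 101011 = 010001
  pos 4: 100011 XOR 101011 = 001000
  pos 6: 100000 XOR 101011 = 001011
  pos 8: 101100 XOR 101011 = 000111
  pos 11: 111000 XOR 101011 = 010011
  pos 12: 100110 XOR 101011 = 001101
Remainder (last 5 bits) = 11010. This is the CRC / FCS.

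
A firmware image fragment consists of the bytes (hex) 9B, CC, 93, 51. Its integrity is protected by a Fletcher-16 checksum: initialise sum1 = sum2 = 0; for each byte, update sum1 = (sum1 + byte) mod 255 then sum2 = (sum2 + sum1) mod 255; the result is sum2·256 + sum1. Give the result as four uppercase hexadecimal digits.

4D4D

Running sums (mod 255):
  after byte 0 (9B): sum1=155, sum2=155
  after byte 1 (CC): sum1=104, sum2=4
  after byte 2 (93): sum1=251, sum2=0
  after byte 3 (51): sum1=77, sum2=77
Checksum = sum2·256 + sum1 = 77·256 + 77 = 19789 = 0x4D4D.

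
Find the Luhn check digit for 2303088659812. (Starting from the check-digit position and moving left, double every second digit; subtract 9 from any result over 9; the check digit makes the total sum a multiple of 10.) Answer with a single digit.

7

Partial digits right→left: 2 1 8 9 5 6 8 8 0 3 0 3 2
Double every second digit counting from the check-digit position (so the 1st, 3rd, 5th, ... of the partial from the right).
  doubled (with −9 where >9): 4 7 1 7 0 0 4 → sum 23
  kept as-is: 1 9 6 8 3 3 → sum 30
Total = 23 + 30 = 53.
Check digit = (10 − (53 mod 10)) mod 10 = 7.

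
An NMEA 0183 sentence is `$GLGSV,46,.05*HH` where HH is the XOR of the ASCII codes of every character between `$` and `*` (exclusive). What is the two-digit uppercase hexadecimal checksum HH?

XOR the ASCII codes of the payload characters:
  'G' = 0x47 → acc = 0x47
  'L' = 0x4C → acc = 0x0B
  'G' = 0x47 → acc = 0x4C
  'S' = 0x53 → acc = 0x1F
  'V' = 0x56 → acc = 0x49
  ',' = 0x2C → acc = 0x65
  '4' = 0x34 → acc = 0x51
  '6' = 0x36 → acc = 0x67
  ',' = 0x2C → acc = 0x4B
  '.' = 0x2E → acc = 0x65
  '0' = 0x30 → acc = 0x55
  '5' = 0x35 → acc = 0x60
Checksum = 0x60.

60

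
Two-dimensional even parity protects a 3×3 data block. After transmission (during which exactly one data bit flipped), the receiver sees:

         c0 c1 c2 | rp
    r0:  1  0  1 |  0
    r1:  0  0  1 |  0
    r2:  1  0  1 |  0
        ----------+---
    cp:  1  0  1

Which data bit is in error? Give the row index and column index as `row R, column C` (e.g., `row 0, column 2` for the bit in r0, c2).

Recompute each row's even parity and compare to rp:
  r0: data parity 0, sent rp 0 → ok
  r1: data parity 1, sent rp 0 → mismatch
  r2: data parity 0, sent rp 0 → ok
Recompute each column's even parity and compare to cp:
  c0: data parity 0, sent cp 1 → mismatch
  c1: data parity 0, sent cp 0 → ok
  c2: data parity 1, sent cp 1 → ok
Exactly one row (r1) and one column (c0) fail → the flipped bit is at their intersection.

row 1, column 0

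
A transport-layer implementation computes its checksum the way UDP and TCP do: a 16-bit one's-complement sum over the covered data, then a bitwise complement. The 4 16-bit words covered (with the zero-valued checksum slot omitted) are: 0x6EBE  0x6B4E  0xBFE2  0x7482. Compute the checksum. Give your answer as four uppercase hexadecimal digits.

F18D

One's-complement addition (fold any carry out of bit 15 back into bit 0):
  0x6EBE + 0x6B4E = 0x0DA0C
  0xDA0C + 0xBFE2 = 0x199EE → wrap carry → 0x99EF
  0x99EF + 0x7482 = 0x10E71 → wrap carry → 0x0E72
One's-complement sum = 0x0E72.
Checksum = ~0x0E72 & 0xFFFF = 0xF18D.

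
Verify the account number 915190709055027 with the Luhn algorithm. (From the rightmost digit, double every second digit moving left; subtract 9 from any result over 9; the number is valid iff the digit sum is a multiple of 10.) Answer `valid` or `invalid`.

valid

From the right, keep odd positions and double even positions (subtract 9 from any doubled value over 9):
  doubled (positions 2,4,...): 4 1 0 0 0 2 2 → sum 9
  kept (positions 1,3,...): 7 0 5 9 7 9 5 9 → sum 51
Total = 60.
60 mod 10 = 0, so the number is valid.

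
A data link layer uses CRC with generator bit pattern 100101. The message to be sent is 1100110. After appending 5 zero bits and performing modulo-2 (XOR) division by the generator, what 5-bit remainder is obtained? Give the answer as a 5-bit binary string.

01000

Append 5 zeros: 110011000000. Divide by 100101 (XOR where the leading bit is 1):
  pos 0: 110011 XOR 100101 = 010110
  pos 1: 101100 XOR 100101 = 001001
  pos 3: 100100 XOR 100101 = 000001
Remainder (last 5 bits) = 01000. This is the CRC / FCS.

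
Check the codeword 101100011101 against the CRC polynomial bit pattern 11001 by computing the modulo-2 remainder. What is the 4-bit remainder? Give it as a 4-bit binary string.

0010

Modulo-2 division of 101100011101 by 11001:
  pos 0: 10110 XOR 11001 = 01111
  pos 1: 11110 XOR 11001 = 00111
  pos 3: 11101 XOR 11001 = 00100
  pos 5: 10011 XOR 11001 = 01010
  pos 6: 10100 XOR 11001 = 01101
  pos 7: 11011 XOR 11001 = 00010
Remainder = 0010 (nonzero — an error is detected).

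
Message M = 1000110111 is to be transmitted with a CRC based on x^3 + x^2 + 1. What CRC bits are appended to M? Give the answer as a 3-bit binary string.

001

Append 3 zeros: 1000110111000. Divide by 1101 (XOR where the leading bit is 1):
  pos 0: 1000 XOR 1101 = 0101
  pos 1: 1011 XOR 1101 = 0110
  pos 2: 1101 XOR 1101 = 0000
  pos 7: 1110 XOR 1101 = 0011
  pos 9: 1100 XOR 1101 = 0001
Remainder (last 3 bits) = 001. This is the CRC / FCS.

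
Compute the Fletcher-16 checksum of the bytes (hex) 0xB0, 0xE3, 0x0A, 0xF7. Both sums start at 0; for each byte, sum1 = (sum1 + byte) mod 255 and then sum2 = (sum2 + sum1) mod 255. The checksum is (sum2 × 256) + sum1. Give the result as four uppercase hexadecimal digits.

Running sums (mod 255):
  after byte 0 (0xB0): sum1=176, sum2=176
  after byte 1 (0xE3): sum1=148, sum2=69
  after byte 2 (0x0A): sum1=158, sum2=227
  after byte 3 (0xF7): sum1=150, sum2=122
Checksum = sum2·256 + sum1 = 122·256 + 150 = 31382 = 0x7A96.

7A96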